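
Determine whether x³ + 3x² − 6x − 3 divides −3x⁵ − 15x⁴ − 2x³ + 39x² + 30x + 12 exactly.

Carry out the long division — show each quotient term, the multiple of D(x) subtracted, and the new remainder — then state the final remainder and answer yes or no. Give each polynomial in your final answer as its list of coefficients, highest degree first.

R = [6], so D(x) is not a factor of P(x). no

Step 1: lead(−3x⁵ − 15x⁴ − 2x³ + 39x² + 30x + 12) ÷ lead(D) = −3x⁵ ÷ x³ = −3x². Subtract (−3x²)·D = −3x⁵ − 9x⁴ + 18x³ + 9x². Remainder: −6x⁴ − 20x³ + 30x² + 30x + 12.
Step 2: lead(−6x⁴ − 20x³ + 30x² + 30x + 12) ÷ lead(D) = −6x⁴ ÷ x³ = −6x. Subtract (−6x)·D = −6x⁴ − 18x³ + 36x² + 18x. Remainder: −2x³ − 6x² + 12x + 12.
Step 3: lead(−2x³ − 6x² + 12x + 12) ÷ lead(D) = −2x³ ÷ x³ = −2. Subtract (−2)·D = −2x³ − 6x² + 12x + 6. Remainder: 6.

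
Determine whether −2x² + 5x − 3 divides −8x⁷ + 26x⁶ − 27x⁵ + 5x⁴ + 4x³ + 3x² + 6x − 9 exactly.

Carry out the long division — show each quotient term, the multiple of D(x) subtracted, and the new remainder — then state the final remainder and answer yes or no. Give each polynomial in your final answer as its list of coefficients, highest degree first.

R = [0], so D(x) is a factor of P(x). yes

Step 1: lead(−8x⁷ + 26x⁶ − 27x⁵ + 5x⁴ + 4x³ + 3x² + 6x − 9) ÷ lead(D) = −8x⁷ ÷ −2x² = 4x⁵. Subtract (4x⁵)·D = −8x⁷ + 20x⁶ − 12x⁵. Remainder: 6x⁶ − 15x⁵ + 5x⁴ + 4x³ + 3x² + 6x − 9.
Step 2: lead(6x⁶ − 15x⁵ + 5x⁴ + 4x³ + 3x² + 6x − 9) ÷ lead(D) = 6x⁶ ÷ −2x² = −3x⁴. Subtract (−3x⁴)·D = 6x⁶ − 15x⁵ + 9x⁴. Remainder: −4x⁴ + 4x³ + 3x² + 6x − 9.
Step 3: lead(−4x⁴ + 4x³ + 3x² + 6x − 9) ÷ lead(D) = −4x⁴ ÷ −2x² = 2x². Subtract (2x²)·D = −4x⁴ + 10x³ − 6x². Remainder: −6x³ + 9x² + 6x − 9.
Step 4: lead(−6x³ + 9x² + 6x − 9) ÷ lead(D) = −6x³ ÷ −2x² = 3x. Subtract (3x)·D = −6x³ + 15x² − 9x. Remainder: −6x² + 15x − 9.
Step 5: lead(−6x² + 15x − 9) ÷ lead(D) = −6x² ÷ −2x² = 3. Subtract (3)·D = −6x² + 15x − 9. Remainder: 0.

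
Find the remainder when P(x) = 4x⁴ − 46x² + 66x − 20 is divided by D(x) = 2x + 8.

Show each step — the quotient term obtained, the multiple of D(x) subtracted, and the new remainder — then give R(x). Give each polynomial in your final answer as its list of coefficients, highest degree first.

Step 1: lead(4x⁴ − 46x² + 66x − 20) ÷ lead(D) = 4x⁴ ÷ 2x = 2x³. Subtract (2x³)·D = 4x⁴ + 16x³. Remainder: −16x³ − 46x² + 66x − 20.
Step 2: lead(−16x³ − 46x² + 66x − 20) ÷ lead(D) = −16x³ ÷ 2x = −8x². Subtract (−8x²)·D = −16x³ − 64x². Remainder: 18x² + 66x − 20.
Step 3: lead(18x² + 66x − 20) ÷ lead(D) = 18x² ÷ 2x = 9x. Subtract (9x)·D = 18x² + 72x. Remainder: −6x − 20.
Step 4: lead(−6x − 20) ÷ lead(D) = −6x ÷ 2x = −3. Subtract (−3)·D = −6x − 24. Remainder: 4.

R = [4]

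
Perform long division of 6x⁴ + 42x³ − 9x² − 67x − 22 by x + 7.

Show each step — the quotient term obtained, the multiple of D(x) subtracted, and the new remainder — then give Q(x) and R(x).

Q(x) = 6x³ − 9x − 4; R(x) = 6

Step 1: lead(6x⁴ + 42x³ − 9x² − 67x − 22) ÷ lead(D) = 6x⁴ ÷ x = 6x³. Subtract (6x³)·D = 6x⁴ + 42x³. Remainder: −9x² − 67x − 22.
Step 2: lead(−9x² − 67x − 22) ÷ lead(D) = −9x² ÷ x = −9x. Subtract (−9x)·D = −9x² − 63x. Remainder: −4x − 22.
Step 3: lead(−4x − 22) ÷ lead(D) = −4x ÷ x = −4. Subtract (−4)·D = −4x − 28. Remainder: 6.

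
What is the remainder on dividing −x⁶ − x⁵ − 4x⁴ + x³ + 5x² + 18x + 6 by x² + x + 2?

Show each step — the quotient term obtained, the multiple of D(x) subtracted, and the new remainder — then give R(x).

R(x) = 6x − 6

Step 1: lead(−x⁶ − x⁵ − 4x⁴ + x³ + 5x² + 18x + 6) ÷ lead(D) = −x⁶ ÷ x² = −x⁴. Subtract (−x⁴)·D = −x⁶ − x⁵ − 2x⁴. Remainder: −2x⁴ + x³ + 5x² + 18x + 6.
Step 2: lead(−2x⁴ + x³ + 5x² + 18x + 6) ÷ lead(D) = −2x⁴ ÷ x² = −2x². Subtract (−2x²)·D = −2x⁴ − 2x³ − 4x². Remainder: 3x³ + 9x² + 18x + 6.
Step 3: lead(3x³ + 9x² + 18x + 6) ÷ lead(D) = 3x³ ÷ x² = 3x. Subtract (3x)·D = 3x³ + 3x² + 6x. Remainder: 6x² + 12x + 6.
Step 4: lead(6x² + 12x + 6) ÷ lead(D) = 6x² ÷ x² = 6. Subtract (6)·D = 6x² + 6x + 12. Remainder: 6x − 6.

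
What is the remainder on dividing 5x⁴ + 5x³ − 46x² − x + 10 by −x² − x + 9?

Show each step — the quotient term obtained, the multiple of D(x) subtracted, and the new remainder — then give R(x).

R(x) = 1

Step 1: lead(5x⁴ + 5x³ − 46x² − x + 10) ÷ lead(D) = 5x⁴ ÷ −x² = −5x². Subtract (−5x²)·D = 5x⁴ + 5x³ − 45x². Remainder: −x² − x + 10.
Step 2: lead(−x² − x + 10) ÷ lead(D) = −x² ÷ −x² = 1. Subtract (1)·D = −x² − x + 9. Remainder: 1.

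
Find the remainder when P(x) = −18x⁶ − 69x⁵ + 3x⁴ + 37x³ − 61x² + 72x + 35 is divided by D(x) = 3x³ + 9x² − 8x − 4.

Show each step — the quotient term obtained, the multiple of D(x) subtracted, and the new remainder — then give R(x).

R(x) = −1

Step 1: lead(−18x⁶ − 69x⁵ + 3x⁴ + 37x³ − 61x² + 72x + 35) ÷ lead(D) = −18x⁶ ÷ 3x³ = −6x³. Subtract (−6x³)·D = −18x⁶ − 54x⁵ + 48x⁴ + 24x³. Remainder: −15x⁵ − 45x⁴ + 13x³ − 61x² + 72x + 35.
Step 2: lead(−15x⁵ − 45x⁴ + 13x³ − 61x² + 72x + 35) ÷ lead(D) = −15x⁵ ÷ 3x³ = −5x². Subtract (−5x²)·D = −15x⁵ − 45x⁴ + 40x³ + 20x². Remainder: −27x³ − 81x² + 72x + 35.
Step 3: lead(−27x³ − 81x² + 72x + 35) ÷ lead(D) = −27x³ ÷ 3x³ = −9. Subtract (−9)·D = −27x³ − 81x² + 72x + 36. Remainder: −1.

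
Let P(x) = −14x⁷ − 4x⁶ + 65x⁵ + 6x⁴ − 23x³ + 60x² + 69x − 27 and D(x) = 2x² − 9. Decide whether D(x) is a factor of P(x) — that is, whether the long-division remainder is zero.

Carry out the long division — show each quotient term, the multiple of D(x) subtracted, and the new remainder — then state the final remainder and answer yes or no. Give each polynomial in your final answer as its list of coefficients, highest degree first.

Step 1: lead(−14x⁷ − 4x⁶ + 65x⁵ + 6x⁴ − 23x³ + 60x² + 69x − 27) ÷ lead(D) = −14x⁷ ÷ 2x² = −7x⁵. Subtract (−7x⁵)·D = −14x⁷ + 63x⁵. Remainder: −4x⁶ + 2x⁵ + 6x⁴ − 23x³ + 60x² + 69x − 27.
Step 2: lead(−4x⁶ + 2x⁵ + 6x⁴ − 23x³ + 60x² + 69x − 27) ÷ lead(D) = −4x⁶ ÷ 2x² = −2x⁴. Subtract (−2x⁴)·D = −4x⁶ + 18x⁴. Remainder: 2x⁵ − 12x⁴ − 23x³ + 60x² + 69x − 27.
Step 3: lead(2x⁵ − 12x⁴ − 23x³ + 60x² + 69x − 27) ÷ lead(D) = 2x⁵ ÷ 2x² = x³. Subtract (x³)·D = 2x⁵ − 9x³. Remainder: −12x⁴ − 14x³ + 60x² + 69x − 27.
Step 4: lead(−12x⁴ − 14x³ + 60x² + 69x − 27) ÷ lead(D) = −12x⁴ ÷ 2x² = −6x². Subtract (−6x²)·D = −12x⁴ + 54x². Remainder: −14x³ + 6x² + 69x − 27.
Step 5: lead(−14x³ + 6x² + 69x − 27) ÷ lead(D) = −14x³ ÷ 2x² = −7x. Subtract (−7x)·D = −14x³ + 63x. Remainder: 6x² + 6x − 27.
Step 6: lead(6x² + 6x − 27) ÷ lead(D) = 6x² ÷ 2x² = 3. Subtract (3)·D = 6x² − 27. Remainder: 6x.

R = [6, 0], so D(x) is not a factor of P(x). no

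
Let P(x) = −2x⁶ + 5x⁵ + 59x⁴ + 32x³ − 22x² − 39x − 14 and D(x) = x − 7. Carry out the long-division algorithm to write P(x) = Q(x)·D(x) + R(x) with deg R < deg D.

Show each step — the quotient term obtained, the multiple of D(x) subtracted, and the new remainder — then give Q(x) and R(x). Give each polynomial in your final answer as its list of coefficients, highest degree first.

Q = [-2, -9, -4, 4, 6, 3]; R = [7]

Step 1: lead(−2x⁶ + 5x⁵ + 59x⁴ + 32x³ − 22x² − 39x − 14) ÷ lead(D) = −2x⁶ ÷ x = −2x⁵. Subtract (−2x⁵)·D = −2x⁶ + 14x⁵. Remainder: −9x⁵ + 59x⁴ + 32x³ − 22x² − 39x − 14.
Step 2: lead(−9x⁵ + 59x⁴ + 32x³ − 22x² − 39x − 14) ÷ lead(D) = −9x⁵ ÷ x = −9x⁴. Subtract (−9x⁴)·D = −9x⁵ + 63x⁴. Remainder: −4x⁴ + 32x³ − 22x² − 39x − 14.
Step 3: lead(−4x⁴ + 32x³ − 22x² − 39x − 14) ÷ lead(D) = −4x⁴ ÷ x = −4x³. Subtract (−4x³)·D = −4x⁴ + 28x³. Remainder: 4x³ − 22x² − 39x − 14.
Step 4: lead(4x³ − 22x² − 39x − 14) ÷ lead(D) = 4x³ ÷ x = 4x². Subtract (4x²)·D = 4x³ − 28x². Remainder: 6x² − 39x − 14.
Step 5: lead(6x² − 39x − 14) ÷ lead(D) = 6x² ÷ x = 6x. Subtract (6x)·D = 6x² − 42x. Remainder: 3x − 14.
Step 6: lead(3x − 14) ÷ lead(D) = 3x ÷ x = 3. Subtract (3)·D = 3x − 21. Remainder: 7.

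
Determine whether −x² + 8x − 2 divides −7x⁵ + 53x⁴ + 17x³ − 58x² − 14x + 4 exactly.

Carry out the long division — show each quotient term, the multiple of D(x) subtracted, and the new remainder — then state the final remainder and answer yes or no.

Step 1: lead(−7x⁵ + 53x⁴ + 17x³ − 58x² − 14x + 4) ÷ lead(D) = −7x⁵ ÷ −x² = 7x³. Subtract (7x³)·D = −7x⁵ + 56x⁴ − 14x³. Remainder: −3x⁴ + 31x³ − 58x² − 14x + 4.
Step 2: lead(−3x⁴ + 31x³ − 58x² − 14x + 4) ÷ lead(D) = −3x⁴ ÷ −x² = 3x². Subtract (3x²)·D = −3x⁴ + 24x³ − 6x². Remainder: 7x³ − 52x² − 14x + 4.
Step 3: lead(7x³ − 52x² − 14x + 4) ÷ lead(D) = 7x³ ÷ −x² = −7x. Subtract (−7x)·D = 7x³ − 56x² + 14x. Remainder: 4x² − 28x + 4.
Step 4: lead(4x² − 28x + 4) ÷ lead(D) = 4x² ÷ −x² = −4. Subtract (−4)·D = 4x² − 32x + 8. Remainder: 4x − 4.

R(x) = 4x − 4, so D(x) is not a factor of P(x). no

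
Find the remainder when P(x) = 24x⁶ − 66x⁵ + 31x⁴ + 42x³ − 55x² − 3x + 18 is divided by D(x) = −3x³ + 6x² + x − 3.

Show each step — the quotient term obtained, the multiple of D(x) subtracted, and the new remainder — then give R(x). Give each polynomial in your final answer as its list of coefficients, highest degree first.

Step 1: lead(24x⁶ − 66x⁵ + 31x⁴ + 42x³ − 55x² − 3x + 18) ÷ lead(D) = 24x⁶ ÷ −3x³ = −8x³. Subtract (−8x³)·D = 24x⁶ − 48x⁵ − 8x⁴ + 24x³. Remainder: −18x⁵ + 39x⁴ + 18x³ − 55x² − 3x + 18.
Step 2: lead(−18x⁵ + 39x⁴ + 18x³ − 55x² − 3x + 18) ÷ lead(D) = −18x⁵ ÷ −3x³ = 6x². Subtract (6x²)·D = −18x⁵ + 36x⁴ + 6x³ − 18x². Remainder: 3x⁴ + 12x³ − 37x² − 3x + 18.
Step 3: lead(3x⁴ + 12x³ − 37x² − 3x + 18) ÷ lead(D) = 3x⁴ ÷ −3x³ = −x. Subtract (−x)·D = 3x⁴ − 6x³ − x² + 3x. Remainder: 18x³ − 36x² − 6x + 18.
Step 4: lead(18x³ − 36x² − 6x + 18) ÷ lead(D) = 18x³ ÷ −3x³ = −6. Subtract (−6)·D = 18x³ − 36x² − 6x + 18. Remainder: 0.

R = [0]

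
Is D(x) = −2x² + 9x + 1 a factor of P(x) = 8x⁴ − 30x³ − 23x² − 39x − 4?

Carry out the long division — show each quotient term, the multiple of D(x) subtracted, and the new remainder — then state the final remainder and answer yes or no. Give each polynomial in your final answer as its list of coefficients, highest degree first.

R = [0], so D(x) is a factor of P(x). yes

Step 1: lead(8x⁴ − 30x³ − 23x² − 39x − 4) ÷ lead(D) = 8x⁴ ÷ −2x² = −4x². Subtract (−4x²)·D = 8x⁴ − 36x³ − 4x². Remainder: 6x³ − 19x² − 39x − 4.
Step 2: lead(6x³ − 19x² − 39x − 4) ÷ lead(D) = 6x³ ÷ −2x² = −3x. Subtract (−3x)·D = 6x³ − 27x² − 3x. Remainder: 8x² − 36x − 4.
Step 3: lead(8x² − 36x − 4) ÷ lead(D) = 8x² ÷ −2x² = −4. Subtract (−4)·D = 8x² − 36x − 4. Remainder: 0.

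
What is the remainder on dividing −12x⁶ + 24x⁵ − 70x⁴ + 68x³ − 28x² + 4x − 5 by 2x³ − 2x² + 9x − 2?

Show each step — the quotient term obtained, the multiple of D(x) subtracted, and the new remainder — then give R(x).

Step 1: lead(−12x⁶ + 24x⁵ − 70x⁴ + 68x³ − 28x² + 4x − 5) ÷ lead(D) = −12x⁶ ÷ 2x³ = −6x³. Subtract (−6x³)·D = −12x⁶ + 12x⁵ − 54x⁴ + 12x³. Remainder: 12x⁵ − 16x⁴ + 56x³ − 28x² + 4x − 5.
Step 2: lead(12x⁵ − 16x⁴ + 56x³ − 28x² + 4x − 5) ÷ lead(D) = 12x⁵ ÷ 2x³ = 6x². Subtract (6x²)·D = 12x⁵ − 12x⁴ + 54x³ − 12x². Remainder: −4x⁴ + 2x³ − 16x² + 4x − 5.
Step 3: lead(−4x⁴ + 2x³ − 16x² + 4x − 5) ÷ lead(D) = −4x⁴ ÷ 2x³ = −2x. Subtract (−2x)·D = −4x⁴ + 4x³ − 18x² + 4x. Remainder: −2x³ + 2x² − 5.
Step 4: lead(−2x³ + 2x² − 5) ÷ lead(D) = −2x³ ÷ 2x³ = −1. Subtract (−1)·D = −2x³ + 2x² − 9x + 2. Remainder: 9x − 7.

R(x) = 9x − 7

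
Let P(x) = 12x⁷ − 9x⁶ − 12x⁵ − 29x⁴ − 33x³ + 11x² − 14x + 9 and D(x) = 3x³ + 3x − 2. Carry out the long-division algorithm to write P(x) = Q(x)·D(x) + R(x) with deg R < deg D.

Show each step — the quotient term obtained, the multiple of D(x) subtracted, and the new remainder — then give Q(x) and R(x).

Q(x) = 4x⁴ − 3x³ − 8x² − 4x − 5; R(x) = 7x² − 7x − 1

Step 1: lead(12x⁷ − 9x⁶ − 12x⁵ − 29x⁴ − 33x³ + 11x² − 14x + 9) ÷ lead(D) = 12x⁷ ÷ 3x³ = 4x⁴. Subtract (4x⁴)·D = 12x⁷ + 12x⁵ − 8x⁴. Remainder: −9x⁶ − 24x⁵ − 21x⁴ − 33x³ + 11x² − 14x + 9.
Step 2: lead(−9x⁶ − 24x⁵ − 21x⁴ − 33x³ + 11x² − 14x + 9) ÷ lead(D) = −9x⁶ ÷ 3x³ = −3x³. Subtract (−3x³)·D = −9x⁶ − 9x⁴ + 6x³. Remainder: −24x⁵ − 12x⁴ − 39x³ + 11x² − 14x + 9.
Step 3: lead(−24x⁵ − 12x⁴ − 39x³ + 11x² − 14x + 9) ÷ lead(D) = −24x⁵ ÷ 3x³ = −8x². Subtract (−8x²)·D = −24x⁵ − 24x³ + 16x². Remainder: −12x⁴ − 15x³ − 5x² − 14x + 9.
Step 4: lead(−12x⁴ − 15x³ − 5x² − 14x + 9) ÷ lead(D) = −12x⁴ ÷ 3x³ = −4x. Subtract (−4x)·D = −12x⁴ − 12x² + 8x. Remainder: −15x³ + 7x² − 22x + 9.
Step 5: lead(−15x³ + 7x² − 22x + 9) ÷ lead(D) = −15x³ ÷ 3x³ = −5. Subtract (−5)·D = −15x³ − 15x + 10. Remainder: 7x² − 7x − 1.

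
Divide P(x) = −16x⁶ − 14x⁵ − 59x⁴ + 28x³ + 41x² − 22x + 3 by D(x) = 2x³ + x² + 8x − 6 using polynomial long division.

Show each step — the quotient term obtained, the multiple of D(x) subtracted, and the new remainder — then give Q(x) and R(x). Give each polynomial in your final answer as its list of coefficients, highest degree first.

Q = [-8, -3, 4, 0]; R = [-9, 2, 3]

Step 1: lead(−16x⁶ − 14x⁵ − 59x⁴ + 28x³ + 41x² − 22x + 3) ÷ lead(D) = −16x⁶ ÷ 2x³ = −8x³. Subtract (−8x³)·D = −16x⁶ − 8x⁵ − 64x⁴ + 48x³. Remainder: −6x⁵ + 5x⁴ − 20x³ + 41x² − 22x + 3.
Step 2: lead(−6x⁵ + 5x⁴ − 20x³ + 41x² − 22x + 3) ÷ lead(D) = −6x⁵ ÷ 2x³ = −3x². Subtract (−3x²)·D = −6x⁵ − 3x⁴ − 24x³ + 18x². Remainder: 8x⁴ + 4x³ + 23x² − 22x + 3.
Step 3: lead(8x⁴ + 4x³ + 23x² − 22x + 3) ÷ lead(D) = 8x⁴ ÷ 2x³ = 4x. Subtract (4x)·D = 8x⁴ + 4x³ + 32x² − 24x. Remainder: −9x² + 2x + 3.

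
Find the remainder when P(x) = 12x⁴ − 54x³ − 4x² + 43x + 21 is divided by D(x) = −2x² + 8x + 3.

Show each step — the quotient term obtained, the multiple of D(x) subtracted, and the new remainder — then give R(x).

Step 1: lead(12x⁴ − 54x³ − 4x² + 43x + 21) ÷ lead(D) = 12x⁴ ÷ −2x² = −6x². Subtract (−6x²)·D = 12x⁴ − 48x³ − 18x². Remainder: −6x³ + 14x² + 43x + 21.
Step 2: lead(−6x³ + 14x² + 43x + 21) ÷ lead(D) = −6x³ ÷ −2x² = 3x. Subtract (3x)·D = −6x³ + 24x² + 9x. Remainder: −10x² + 34x + 21.
Step 3: lead(−10x² + 34x + 21) ÷ lead(D) = −10x² ÷ −2x² = 5. Subtract (5)·D = −10x² + 40x + 15. Remainder: −6x + 6.

R(x) = −6x + 6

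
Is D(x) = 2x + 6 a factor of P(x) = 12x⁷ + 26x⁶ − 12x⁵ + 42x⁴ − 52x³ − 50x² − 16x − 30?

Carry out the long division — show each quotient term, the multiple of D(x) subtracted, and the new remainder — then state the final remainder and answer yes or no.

R(x) = 0, so D(x) is a factor of P(x). yes

Step 1: lead(12x⁷ + 26x⁶ − 12x⁵ + 42x⁴ − 52x³ − 50x² − 16x − 30) ÷ lead(D) = 12x⁷ ÷ 2x = 6x⁶. Subtract (6x⁶)·D = 12x⁷ + 36x⁶. Remainder: −10x⁶ − 12x⁵ + 42x⁴ − 52x³ − 50x² − 16x − 30.
Step 2: lead(−10x⁶ − 12x⁵ + 42x⁴ − 52x³ − 50x² − 16x − 30) ÷ lead(D) = −10x⁶ ÷ 2x = −5x⁵. Subtract (−5x⁵)·D = −10x⁶ − 30x⁵. Remainder: 18x⁵ + 42x⁴ − 52x³ − 50x² − 16x − 30.
Step 3: lead(18x⁵ + 42x⁴ − 52x³ − 50x² − 16x − 30) ÷ lead(D) = 18x⁵ ÷ 2x = 9x⁴. Subtract (9x⁴)·D = 18x⁵ + 54x⁴. Remainder: −12x⁴ − 52x³ − 50x² − 16x − 30.
Step 4: lead(−12x⁴ − 52x³ − 50x² − 16x − 30) ÷ lead(D) = −12x⁴ ÷ 2x = −6x³. Subtract (−6x³)·D = −12x⁴ − 36x³. Remainder: −16x³ − 50x² − 16x − 30.
Step 5: lead(−16x³ − 50x² − 16x − 30) ÷ lead(D) = −16x³ ÷ 2x = −8x². Subtract (−8x²)·D = −16x³ − 48x². Remainder: −2x² − 16x − 30.
Step 6: lead(−2x² − 16x − 30) ÷ lead(D) = −2x² ÷ 2x = −x. Subtract (−x)·D = −2x² − 6x. Remainder: −10x − 30.
Step 7: lead(−10x − 30) ÷ lead(D) = −10x ÷ 2x = −5. Subtract (−5)·D = −10x − 30. Remainder: 0.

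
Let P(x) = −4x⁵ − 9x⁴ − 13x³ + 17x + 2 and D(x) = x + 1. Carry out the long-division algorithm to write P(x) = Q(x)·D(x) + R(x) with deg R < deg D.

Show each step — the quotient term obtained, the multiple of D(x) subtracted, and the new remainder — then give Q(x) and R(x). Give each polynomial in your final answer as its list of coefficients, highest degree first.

Step 1: lead(−4x⁵ − 9x⁴ − 13x³ + 17x + 2) ÷ lead(D) = −4x⁵ ÷ x = −4x⁴. Subtract (−4x⁴)·D = −4x⁵ − 4x⁴. Remainder: −5x⁴ − 13x³ + 17x + 2.
Step 2: lead(−5x⁴ − 13x³ + 17x + 2) ÷ lead(D) = −5x⁴ ÷ x = −5x³. Subtract (−5x³)·D = −5x⁴ − 5x³. Remainder: −8x³ + 17x + 2.
Step 3: lead(−8x³ + 17x + 2) ÷ lead(D) = −8x³ ÷ x = −8x². Subtract (−8x²)·D = −8x³ − 8x². Remainder: 8x² + 17x + 2.
Step 4: lead(8x² + 17x + 2) ÷ lead(D) = 8x² ÷ x = 8x. Subtract (8x)·D = 8x² + 8x. Remainder: 9x + 2.
Step 5: lead(9x + 2) ÷ lead(D) = 9x ÷ x = 9. Subtract (9)·D = 9x + 9. Remainder: −7.

Q = [-4, -5, -8, 8, 9]; R = [-7]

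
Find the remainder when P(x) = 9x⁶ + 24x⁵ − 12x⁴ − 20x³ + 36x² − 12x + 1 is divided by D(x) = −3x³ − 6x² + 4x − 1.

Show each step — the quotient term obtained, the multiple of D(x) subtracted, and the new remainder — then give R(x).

Step 1: lead(9x⁶ + 24x⁵ − 12x⁴ − 20x³ + 36x² − 12x + 1) ÷ lead(D) = 9x⁶ ÷ −3x³ = −3x³. Subtract (−3x³)·D = 9x⁶ + 18x⁵ − 12x⁴ + 3x³. Remainder: 6x⁵ − 23x³ + 36x² − 12x + 1.
Step 2: lead(6x⁵ − 23x³ + 36x² − 12x + 1) ÷ lead(D) = 6x⁵ ÷ −3x³ = −2x². Subtract (−2x²)·D = 6x⁵ + 12x⁴ − 8x³ + 2x². Remainder: −12x⁴ − 15x³ + 34x² − 12x + 1.
Step 3: lead(−12x⁴ − 15x³ + 34x² − 12x + 1) ÷ lead(D) = −12x⁴ ÷ −3x³ = 4x. Subtract (4x)·D = −12x⁴ − 24x³ + 16x² − 4x. Remainder: 9x³ + 18x² − 8x + 1.
Step 4: lead(9x³ + 18x² − 8x + 1) ÷ lead(D) = 9x³ ÷ −3x³ = −3. Subtract (−3)·D = 9x³ + 18x² − 12x + 3. Remainder: 4x − 2.

R(x) = 4x − 2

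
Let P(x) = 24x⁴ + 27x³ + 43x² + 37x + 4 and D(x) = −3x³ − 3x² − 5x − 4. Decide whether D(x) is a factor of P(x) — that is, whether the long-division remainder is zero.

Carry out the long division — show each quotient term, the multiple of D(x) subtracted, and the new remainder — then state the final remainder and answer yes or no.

Step 1: lead(24x⁴ + 27x³ + 43x² + 37x + 4) ÷ lead(D) = 24x⁴ ÷ −3x³ = −8x. Subtract (−8x)·D = 24x⁴ + 24x³ + 40x² + 32x. Remainder: 3x³ + 3x² + 5x + 4.
Step 2: lead(3x³ + 3x² + 5x + 4) ÷ lead(D) = 3x³ ÷ −3x³ = −1. Subtract (−1)·D = 3x³ + 3x² + 5x + 4. Remainder: 0.

R(x) = 0, so D(x) is a factor of P(x). yes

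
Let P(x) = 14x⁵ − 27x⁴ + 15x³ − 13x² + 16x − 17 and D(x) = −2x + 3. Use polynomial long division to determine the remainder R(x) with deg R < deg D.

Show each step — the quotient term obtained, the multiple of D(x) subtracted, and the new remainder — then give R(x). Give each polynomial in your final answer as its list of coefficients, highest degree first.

Step 1: lead(14x⁵ − 27x⁴ + 15x³ − 13x² + 16x − 17) ÷ lead(D) = 14x⁵ ÷ −2x = −7x⁴. Subtract (−7x⁴)·D = 14x⁵ − 21x⁴. Remainder: −6x⁴ + 15x³ − 13x² + 16x − 17.
Step 2: lead(−6x⁴ + 15x³ − 13x² + 16x − 17) ÷ lead(D) = −6x⁴ ÷ −2x = 3x³. Subtract (3x³)·D = −6x⁴ + 9x³. Remainder: 6x³ − 13x² + 16x − 17.
Step 3: lead(6x³ − 13x² + 16x − 17) ÷ lead(D) = 6x³ ÷ −2x = −3x². Subtract (−3x²)·D = 6x³ − 9x². Remainder: −4x² + 16x − 17.
Step 4: lead(−4x² + 16x − 17) ÷ lead(D) = −4x² ÷ −2x = 2x. Subtract (2x)·D = −4x² + 6x. Remainder: 10x − 17.
Step 5: lead(10x − 17) ÷ lead(D) = 10x ÷ −2x = −5. Subtract (−5)·D = 10x − 15. Remainder: −2.

R = [-2]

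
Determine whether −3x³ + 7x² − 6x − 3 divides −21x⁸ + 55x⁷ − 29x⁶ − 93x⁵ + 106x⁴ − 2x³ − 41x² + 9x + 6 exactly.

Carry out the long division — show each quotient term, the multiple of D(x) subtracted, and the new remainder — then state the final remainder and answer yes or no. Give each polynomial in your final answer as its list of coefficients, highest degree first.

Step 1: lead(−21x⁸ + 55x⁷ − 29x⁶ − 93x⁵ + 106x⁴ − 2x³ − 41x² + 9x + 6) ÷ lead(D) = −21x⁸ ÷ −3x³ = 7x⁵. Subtract (7x⁵)·D = −21x⁸ + 49x⁷ − 42x⁶ − 21x⁵. Remainder: 6x⁷ + 13x⁶ − 72x⁵ + 106x⁴ − 2x³ − 41x² + 9x + 6.
Step 2: lead(6x⁷ + 13x⁶ − 72x⁵ + 106x⁴ − 2x³ − 41x² + 9x + 6) ÷ lead(D) = 6x⁷ ÷ −3x³ = −2x⁴. Subtract (−2x⁴)·D = 6x⁷ − 14x⁶ + 12x⁵ + 6x⁴. Remainder: 27x⁶ − 84x⁵ + 100x⁴ − 2x³ − 41x² + 9x + 6.
Step 3: lead(27x⁶ − 84x⁵ + 100x⁴ − 2x³ − 41x² + 9x + 6) ÷ lead(D) = 27x⁶ ÷ −3x³ = −9x³. Subtract (−9x³)·D = 27x⁶ − 63x⁵ + 54x⁴ + 27x³. Remainder: −21x⁵ + 46x⁴ − 29x³ − 41x² + 9x + 6.
Step 4: lead(−21x⁵ + 46x⁴ − 29x³ − 41x² + 9x + 6) ÷ lead(D) = −21x⁵ ÷ −3x³ = 7x². Subtract (7x²)·D = −21x⁵ + 49x⁴ − 42x³ − 21x². Remainder: −3x⁴ + 13x³ − 20x² + 9x + 6.
Step 5: lead(−3x⁴ + 13x³ − 20x² + 9x + 6) ÷ lead(D) = −3x⁴ ÷ −3x³ = x. Subtract (x)·D = −3x⁴ + 7x³ − 6x² − 3x. Remainder: 6x³ − 14x² + 12x + 6.
Step 6: lead(6x³ − 14x² + 12x + 6) ÷ lead(D) = 6x³ ÷ −3x³ = −2. Subtract (−2)·D = 6x³ − 14x² + 12x + 6. Remainder: 0.

R = [0], so D(x) is a factor of P(x). yes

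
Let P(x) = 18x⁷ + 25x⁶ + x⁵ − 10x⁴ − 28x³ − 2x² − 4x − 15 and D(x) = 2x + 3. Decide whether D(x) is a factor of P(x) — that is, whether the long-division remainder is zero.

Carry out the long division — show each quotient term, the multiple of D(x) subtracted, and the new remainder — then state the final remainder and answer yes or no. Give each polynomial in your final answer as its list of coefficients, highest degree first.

R = [0], so D(x) is a factor of P(x). yes

Step 1: lead(18x⁷ + 25x⁶ + x⁵ − 10x⁴ − 28x³ − 2x² − 4x − 15) ÷ lead(D) = 18x⁷ ÷ 2x = 9x⁶. Subtract (9x⁶)·D = 18x⁷ + 27x⁶. Remainder: −2x⁶ + x⁵ − 10x⁴ − 28x³ − 2x² − 4x − 15.
Step 2: lead(−2x⁶ + x⁵ − 10x⁴ − 28x³ − 2x² − 4x − 15) ÷ lead(D) = −2x⁶ ÷ 2x = −x⁵. Subtract (−x⁵)·D = −2x⁶ − 3x⁵. Remainder: 4x⁵ − 10x⁴ − 28x³ − 2x² − 4x − 15.
Step 3: lead(4x⁵ − 10x⁴ − 28x³ − 2x² − 4x − 15) ÷ lead(D) = 4x⁵ ÷ 2x = 2x⁴. Subtract (2x⁴)·D = 4x⁵ + 6x⁴. Remainder: −16x⁴ − 28x³ − 2x² − 4x − 15.
Step 4: lead(−16x⁴ − 28x³ − 2x² − 4x − 15) ÷ lead(D) = −16x⁴ ÷ 2x = −8x³. Subtract (−8x³)·D = −16x⁴ − 24x³. Remainder: −4x³ − 2x² − 4x − 15.
Step 5: lead(−4x³ − 2x² − 4x − 15) ÷ lead(D) = −4x³ ÷ 2x = −2x². Subtract (−2x²)·D = −4x³ − 6x². Remainder: 4x² − 4x − 15.
Step 6: lead(4x² − 4x − 15) ÷ lead(D) = 4x² ÷ 2x = 2x. Subtract (2x)·D = 4x² + 6x. Remainder: −10x − 15.
Step 7: lead(−10x − 15) ÷ lead(D) = −10x ÷ 2x = −5. Subtract (−5)·D = −10x − 15. Remainder: 0.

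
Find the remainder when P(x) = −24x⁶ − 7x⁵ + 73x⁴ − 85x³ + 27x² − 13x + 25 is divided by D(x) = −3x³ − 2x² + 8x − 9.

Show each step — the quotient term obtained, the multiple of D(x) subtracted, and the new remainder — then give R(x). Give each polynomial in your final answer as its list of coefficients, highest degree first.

Step 1: lead(−24x⁶ − 7x⁵ + 73x⁴ − 85x³ + 27x² − 13x + 25) ÷ lead(D) = −24x⁶ ÷ −3x³ = 8x³. Subtract (8x³)·D = −24x⁶ − 16x⁵ + 64x⁴ − 72x³. Remainder: 9x⁵ + 9x⁴ − 13x³ + 27x² − 13x + 25.
Step 2: lead(9x⁵ + 9x⁴ − 13x³ + 27x² − 13x + 25) ÷ lead(D) = 9x⁵ ÷ −3x³ = −3x². Subtract (−3x²)·D = 9x⁵ + 6x⁴ − 24x³ + 27x². Remainder: 3x⁴ + 11x³ − 13x + 25.
Step 3: lead(3x⁴ + 11x³ − 13x + 25) ÷ lead(D) = 3x⁴ ÷ −3x³ = −x. Subtract (−x)·D = 3x⁴ + 2x³ − 8x² + 9x. Remainder: 9x³ + 8x² − 22x + 25.
Step 4: lead(9x³ + 8x² − 22x + 25) ÷ lead(D) = 9x³ ÷ −3x³ = −3. Subtract (−3)·D = 9x³ + 6x² − 24x + 27. Remainder: 2x² + 2x − 2.

R = [2, 2, -2]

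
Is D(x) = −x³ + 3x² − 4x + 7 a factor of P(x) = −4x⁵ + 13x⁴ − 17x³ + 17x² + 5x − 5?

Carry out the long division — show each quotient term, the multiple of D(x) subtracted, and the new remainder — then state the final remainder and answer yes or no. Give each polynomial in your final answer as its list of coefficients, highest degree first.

Step 1: lead(−4x⁵ + 13x⁴ − 17x³ + 17x² + 5x − 5) ÷ lead(D) = −4x⁵ ÷ −x³ = 4x². Subtract (4x²)·D = −4x⁵ + 12x⁴ − 16x³ + 28x². Remainder: x⁴ − x³ − 11x² + 5x − 5.
Step 2: lead(x⁴ − x³ − 11x² + 5x − 5) ÷ lead(D) = x⁴ ÷ −x³ = −x. Subtract (−x)·D = x⁴ − 3x³ + 4x² − 7x. Remainder: 2x³ − 15x² + 12x − 5.
Step 3: lead(2x³ − 15x² + 12x − 5) ÷ lead(D) = 2x³ ÷ −x³ = −2. Subtract (−2)·D = 2x³ − 6x² + 8x − 14. Remainder: −9x² + 4x + 9.

R = [-9, 4, 9], so D(x) is not a factor of P(x). no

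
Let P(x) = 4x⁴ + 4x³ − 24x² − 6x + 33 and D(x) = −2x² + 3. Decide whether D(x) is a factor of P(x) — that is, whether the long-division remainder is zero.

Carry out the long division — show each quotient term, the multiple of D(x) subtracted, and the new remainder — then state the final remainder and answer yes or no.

R(x) = 6, so D(x) is not a factor of P(x). no

Step 1: lead(4x⁴ + 4x³ − 24x² − 6x + 33) ÷ lead(D) = 4x⁴ ÷ −2x² = −2x². Subtract (−2x²)·D = 4x⁴ − 6x². Remainder: 4x³ − 18x² − 6x + 33.
Step 2: lead(4x³ − 18x² − 6x + 33) ÷ lead(D) = 4x³ ÷ −2x² = −2x. Subtract (−2x)·D = 4x³ − 6x. Remainder: −18x² + 33.
Step 3: lead(−18x² + 33) ÷ lead(D) = −18x² ÷ −2x² = 9. Subtract (9)·D = −18x² + 27. Remainder: 6.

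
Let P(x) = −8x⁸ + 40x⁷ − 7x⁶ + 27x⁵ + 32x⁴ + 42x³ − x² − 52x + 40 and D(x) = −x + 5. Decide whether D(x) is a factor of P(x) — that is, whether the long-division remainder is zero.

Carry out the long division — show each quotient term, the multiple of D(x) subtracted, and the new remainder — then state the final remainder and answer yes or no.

Step 1: lead(−8x⁸ + 40x⁷ − 7x⁶ + 27x⁵ + 32x⁴ + 42x³ − x² − 52x + 40) ÷ lead(D) = −8x⁸ ÷ −x = 8x⁷. Subtract (8x⁷)·D = −8x⁸ + 40x⁷. Remainder: −7x⁶ + 27x⁵ + 32x⁴ + 42x³ − x² − 52x + 40.
Step 2: lead(−7x⁶ + 27x⁵ + 32x⁴ + 42x³ − x² − 52x + 40) ÷ lead(D) = −7x⁶ ÷ −x = 7x⁵. Subtract (7x⁵)·D = −7x⁶ + 35x⁵. Remainder: −8x⁵ + 32x⁴ + 42x³ − x² − 52x + 40.
Step 3: lead(−8x⁵ + 32x⁴ + 42x³ − x² − 52x + 40) ÷ lead(D) = −8x⁵ ÷ −x = 8x⁴. Subtract (8x⁴)·D = −8x⁵ + 40x⁴. Remainder: −8x⁴ + 42x³ − x² − 52x + 40.
Step 4: lead(−8x⁴ + 42x³ − x² − 52x + 40) ÷ lead(D) = −8x⁴ ÷ −x = 8x³. Subtract (8x³)·D = −8x⁴ + 40x³. Remainder: 2x³ − x² − 52x + 40.
Step 5: lead(2x³ − x² − 52x + 40) ÷ lead(D) = 2x³ ÷ −x = −2x². Subtract (−2x²)·D = 2x³ − 10x². Remainder: 9x² − 52x + 40.
Step 6: lead(9x² − 52x + 40) ÷ lead(D) = 9x² ÷ −x = −9x. Subtract (−9x)·D = 9x² − 45x. Remainder: −7x + 40.
Step 7: lead(−7x + 40) ÷ lead(D) = −7x ÷ −x = 7. Subtract (7)·D = −7x + 35. Remainder: 5.

R(x) = 5, so D(x) is not a factor of P(x). no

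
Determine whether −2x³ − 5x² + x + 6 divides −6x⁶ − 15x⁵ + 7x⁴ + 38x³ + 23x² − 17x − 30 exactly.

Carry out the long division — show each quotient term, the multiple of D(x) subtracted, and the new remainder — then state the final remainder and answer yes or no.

R(x) = 0, so D(x) is a factor of P(x). yes

Step 1: lead(−6x⁶ − 15x⁵ + 7x⁴ + 38x³ + 23x² − 17x − 30) ÷ lead(D) = −6x⁶ ÷ −2x³ = 3x³. Subtract (3x³)·D = −6x⁶ − 15x⁵ + 3x⁴ + 18x³. Remainder: 4x⁴ + 20x³ + 23x² − 17x − 30.
Step 2: lead(4x⁴ + 20x³ + 23x² − 17x − 30) ÷ lead(D) = 4x⁴ ÷ −2x³ = −2x. Subtract (−2x)·D = 4x⁴ + 10x³ − 2x² − 12x. Remainder: 10x³ + 25x² − 5x − 30.
Step 3: lead(10x³ + 25x² − 5x − 30) ÷ lead(D) = 10x³ ÷ −2x³ = −5. Subtract (−5)·D = 10x³ + 25x² − 5x − 30. Remainder: 0.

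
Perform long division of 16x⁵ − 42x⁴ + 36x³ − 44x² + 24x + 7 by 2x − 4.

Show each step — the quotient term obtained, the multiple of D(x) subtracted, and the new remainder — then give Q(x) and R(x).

Step 1: lead(16x⁵ − 42x⁴ + 36x³ − 44x² + 24x + 7) ÷ lead(D) = 16x⁵ ÷ 2x = 8x⁴. Subtract (8x⁴)·D = 16x⁵ − 32x⁴. Remainder: −10x⁴ + 36x³ − 44x² + 24x + 7.
Step 2: lead(−10x⁴ + 36x³ − 44x² + 24x + 7) ÷ lead(D) = −10x⁴ ÷ 2x = −5x³. Subtract (−5x³)·D = −10x⁴ + 20x³. Remainder: 16x³ − 44x² + 24x + 7.
Step 3: lead(16x³ − 44x² + 24x + 7) ÷ lead(D) = 16x³ ÷ 2x = 8x². Subtract (8x²)·D = 16x³ − 32x². Remainder: −12x² + 24x + 7.
Step 4: lead(−12x² + 24x + 7) ÷ lead(D) = −12x² ÷ 2x = −6x. Subtract (−6x)·D = −12x² + 24x. Remainder: 7.

Q(x) = 8x⁴ − 5x³ + 8x² − 6x; R(x) = 7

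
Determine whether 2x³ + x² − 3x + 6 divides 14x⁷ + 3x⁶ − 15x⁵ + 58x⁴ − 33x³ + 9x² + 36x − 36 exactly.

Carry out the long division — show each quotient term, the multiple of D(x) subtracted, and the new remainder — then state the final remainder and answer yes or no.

Step 1: lead(14x⁷ + 3x⁶ − 15x⁵ + 58x⁴ − 33x³ + 9x² + 36x − 36) ÷ lead(D) = 14x⁷ ÷ 2x³ = 7x⁴. Subtract (7x⁴)·D = 14x⁷ + 7x⁶ − 21x⁵ + 42x⁴. Remainder: −4x⁶ + 6x⁵ + 16x⁴ − 33x³ + 9x² + 36x − 36.
Step 2: lead(−4x⁶ + 6x⁵ + 16x⁴ − 33x³ + 9x² + 36x − 36) ÷ lead(D) = −4x⁶ ÷ 2x³ = −2x³. Subtract (−2x³)·D = −4x⁶ − 2x⁵ + 6x⁴ − 12x³. Remainder: 8x⁵ + 10x⁴ − 21x³ + 9x² + 36x − 36.
Step 3: lead(8x⁵ + 10x⁴ − 21x³ + 9x² + 36x − 36) ÷ lead(D) = 8x⁵ ÷ 2x³ = 4x². Subtract (4x²)·D = 8x⁵ + 4x⁴ − 12x³ + 24x². Remainder: 6x⁴ − 9x³ − 15x² + 36x − 36.
Step 4: lead(6x⁴ − 9x³ − 15x² + 36x − 36) ÷ lead(D) = 6x⁴ ÷ 2x³ = 3x. Subtract (3x)·D = 6x⁴ + 3x³ − 9x² + 18x. Remainder: −12x³ − 6x² + 18x − 36.
Step 5: lead(−12x³ − 6x² + 18x − 36) ÷ lead(D) = −12x³ ÷ 2x³ = −6. Subtract (−6)·D = −12x³ − 6x² + 18x − 36. Remainder: 0.

R(x) = 0, so D(x) is a factor of P(x). yes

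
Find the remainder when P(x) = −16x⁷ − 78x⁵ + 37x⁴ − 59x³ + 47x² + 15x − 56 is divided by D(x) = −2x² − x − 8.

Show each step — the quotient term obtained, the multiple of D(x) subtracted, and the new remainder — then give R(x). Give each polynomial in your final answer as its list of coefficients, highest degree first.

Step 1: lead(−16x⁷ − 78x⁵ + 37x⁴ − 59x³ + 47x² + 15x − 56) ÷ lead(D) = −16x⁷ ÷ −2x² = 8x⁵. Subtract (8x⁵)·D = −16x⁷ − 8x⁶ − 64x⁵. Remainder: 8x⁶ − 14x⁵ + 37x⁴ − 59x³ + 47x² + 15x − 56.
Step 2: lead(8x⁶ − 14x⁵ + 37x⁴ − 59x³ + 47x² + 15x − 56) ÷ lead(D) = 8x⁶ ÷ −2x² = −4x⁴. Subtract (−4x⁴)·D = 8x⁶ + 4x⁵ + 32x⁴. Remainder: −18x⁵ + 5x⁴ − 59x³ + 47x² + 15x − 56.
Step 3: lead(−18x⁵ + 5x⁴ − 59x³ + 47x² + 15x − 56) ÷ lead(D) = −18x⁵ ÷ −2x² = 9x³. Subtract (9x³)·D = −18x⁵ − 9x⁴ − 72x³. Remainder: 14x⁴ + 13x³ + 47x² + 15x − 56.
Step 4: lead(14x⁴ + 13x³ + 47x² + 15x − 56) ÷ lead(D) = 14x⁴ ÷ −2x² = −7x². Subtract (−7x²)·D = 14x⁴ + 7x³ + 56x². Remainder: 6x³ − 9x² + 15x − 56.
Step 5: lead(6x³ − 9x² + 15x − 56) ÷ lead(D) = 6x³ ÷ −2x² = −3x. Subtract (−3x)·D = 6x³ + 3x² + 24x. Remainder: −12x² − 9x − 56.
Step 6: lead(−12x² − 9x − 56) ÷ lead(D) = −12x² ÷ −2x² = 6. Subtract (6)·D = −12x² − 6x − 48. Remainder: −3x − 8.

R = [-3, -8]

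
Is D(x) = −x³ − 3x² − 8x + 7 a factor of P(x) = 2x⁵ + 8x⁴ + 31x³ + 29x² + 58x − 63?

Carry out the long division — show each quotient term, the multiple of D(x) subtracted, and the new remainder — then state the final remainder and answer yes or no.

R(x) = 0, so D(x) is a factor of P(x). yes

Step 1: lead(2x⁵ + 8x⁴ + 31x³ + 29x² + 58x − 63) ÷ lead(D) = 2x⁵ ÷ −x³ = −2x². Subtract (−2x²)·D = 2x⁵ + 6x⁴ + 16x³ − 14x². Remainder: 2x⁴ + 15x³ + 43x² + 58x − 63.
Step 2: lead(2x⁴ + 15x³ + 43x² + 58x − 63) ÷ lead(D) = 2x⁴ ÷ −x³ = −2x. Subtract (−2x)·D = 2x⁴ + 6x³ + 16x² − 14x. Remainder: 9x³ + 27x² + 72x − 63.
Step 3: lead(9x³ + 27x² + 72x − 63) ÷ lead(D) = 9x³ ÷ −x³ = −9. Subtract (−9)·D = 9x³ + 27x² + 72x − 63. Remainder: 0.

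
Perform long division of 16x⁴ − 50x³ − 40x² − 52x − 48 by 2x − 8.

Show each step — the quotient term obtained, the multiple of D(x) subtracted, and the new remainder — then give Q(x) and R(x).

Step 1: lead(16x⁴ − 50x³ − 40x² − 52x − 48) ÷ lead(D) = 16x⁴ ÷ 2x = 8x³. Subtract (8x³)·D = 16x⁴ − 64x³. Remainder: 14x³ − 40x² − 52x − 48.
Step 2: lead(14x³ − 40x² − 52x − 48) ÷ lead(D) = 14x³ ÷ 2x = 7x². Subtract (7x²)·D = 14x³ − 56x². Remainder: 16x² − 52x − 48.
Step 3: lead(16x² − 52x − 48) ÷ lead(D) = 16x² ÷ 2x = 8x. Subtract (8x)·D = 16x² − 64x. Remainder: 12x − 48.
Step 4: lead(12x − 48) ÷ lead(D) = 12x ÷ 2x = 6. Subtract (6)·D = 12x − 48. Remainder: 0.

Q(x) = 8x³ + 7x² + 8x + 6; R(x) = 0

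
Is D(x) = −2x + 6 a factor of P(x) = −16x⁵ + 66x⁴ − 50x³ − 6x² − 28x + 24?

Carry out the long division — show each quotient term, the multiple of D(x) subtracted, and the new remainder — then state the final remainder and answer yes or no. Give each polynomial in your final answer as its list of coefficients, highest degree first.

Step 1: lead(−16x⁵ + 66x⁴ − 50x³ − 6x² − 28x + 24) ÷ lead(D) = −16x⁵ ÷ −2x = 8x⁴. Subtract (8x⁴)·D = −16x⁵ + 48x⁴. Remainder: 18x⁴ − 50x³ − 6x² − 28x + 24.
Step 2: lead(18x⁴ − 50x³ − 6x² − 28x + 24) ÷ lead(D) = 18x⁴ ÷ −2x = −9x³. Subtract (−9x³)·D = 18x⁴ − 54x³. Remainder: 4x³ − 6x² − 28x + 24.
Step 3: lead(4x³ − 6x² − 28x + 24) ÷ lead(D) = 4x³ ÷ −2x = −2x². Subtract (−2x²)·D = 4x³ − 12x². Remainder: 6x² − 28x + 24.
Step 4: lead(6x² − 28x + 24) ÷ lead(D) = 6x² ÷ −2x = −3x. Subtract (−3x)·D = 6x² − 18x. Remainder: −10x + 24.
Step 5: lead(−10x + 24) ÷ lead(D) = −10x ÷ −2x = 5. Subtract (5)·D = −10x + 30. Remainder: −6.

R = [-6], so D(x) is not a factor of P(x). no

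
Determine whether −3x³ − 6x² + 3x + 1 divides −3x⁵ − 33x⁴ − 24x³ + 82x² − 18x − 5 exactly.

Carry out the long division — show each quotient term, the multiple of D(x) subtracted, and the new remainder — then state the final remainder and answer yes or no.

Step 1: lead(−3x⁵ − 33x⁴ − 24x³ + 82x² − 18x − 5) ÷ lead(D) = −3x⁵ ÷ −3x³ = x². Subtract (x²)·D = −3x⁵ − 6x⁴ + 3x³ + x². Remainder: −27x⁴ − 27x³ + 81x² − 18x − 5.
Step 2: lead(−27x⁴ − 27x³ + 81x² − 18x − 5) ÷ lead(D) = −27x⁴ ÷ −3x³ = 9x. Subtract (9x)·D = −27x⁴ − 54x³ + 27x² + 9x. Remainder: 27x³ + 54x² − 27x − 5.
Step 3: lead(27x³ + 54x² − 27x − 5) ÷ lead(D) = 27x³ ÷ −3x³ = −9. Subtract (−9)·D = 27x³ + 54x² − 27x − 9. Remainder: 4.

R(x) = 4, so D(x) is not a factor of P(x). no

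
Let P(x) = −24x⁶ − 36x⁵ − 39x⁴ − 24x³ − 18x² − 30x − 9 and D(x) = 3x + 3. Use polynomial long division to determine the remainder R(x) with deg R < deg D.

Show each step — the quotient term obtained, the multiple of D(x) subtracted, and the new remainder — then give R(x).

Step 1: lead(−24x⁶ − 36x⁵ − 39x⁴ − 24x³ − 18x² − 30x − 9) ÷ lead(D) = −24x⁶ ÷ 3x = −8x⁵. Subtract (−8x⁵)·D = −24x⁶ − 24x⁵. Remainder: −12x⁵ − 39x⁴ − 24x³ − 18x² − 30x − 9.
Step 2: lead(−12x⁵ − 39x⁴ − 24x³ − 18x² − 30x − 9) ÷ lead(D) = −12x⁵ ÷ 3x = −4x⁴. Subtract (−4x⁴)·D = −12x⁵ − 12x⁴. Remainder: −27x⁴ − 24x³ − 18x² − 30x − 9.
Step 3: lead(−27x⁴ − 24x³ − 18x² − 30x − 9) ÷ lead(D) = −27x⁴ ÷ 3x = −9x³. Subtract (−9x³)·D = −27x⁴ − 27x³. Remainder: 3x³ − 18x² − 30x − 9.
Step 4: lead(3x³ − 18x² − 30x − 9) ÷ lead(D) = 3x³ ÷ 3x = x². Subtract (x²)·D = 3x³ + 3x². Remainder: −21x² − 30x − 9.
Step 5: lead(−21x² − 30x − 9) ÷ lead(D) = −21x² ÷ 3x = −7x. Subtract (−7x)·D = −21x² − 21x. Remainder: −9x − 9.
Step 6: lead(−9x − 9) ÷ lead(D) = −9x ÷ 3x = −3. Subtract (−3)·D = −9x − 9. Remainder: 0.

R(x) = 0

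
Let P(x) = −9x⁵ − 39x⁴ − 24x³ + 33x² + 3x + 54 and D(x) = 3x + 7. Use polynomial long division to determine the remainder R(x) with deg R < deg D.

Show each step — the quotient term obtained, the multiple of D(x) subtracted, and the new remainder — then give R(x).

Step 1: lead(−9x⁵ − 39x⁴ − 24x³ + 33x² + 3x + 54) ÷ lead(D) = −9x⁵ ÷ 3x = −3x⁴. Subtract (−3x⁴)·D = −9x⁵ − 21x⁴. Remainder: −18x⁴ − 24x³ + 33x² + 3x + 54.
Step 2: lead(−18x⁴ − 24x³ + 33x² + 3x + 54) ÷ lead(D) = −18x⁴ ÷ 3x = −6x³. Subtract (−6x³)·D = −18x⁴ − 42x³. Remainder: 18x³ + 33x² + 3x + 54.
Step 3: lead(18x³ + 33x² + 3x + 54) ÷ lead(D) = 18x³ ÷ 3x = 6x². Subtract (6x²)·D = 18x³ + 42x². Remainder: −9x² + 3x + 54.
Step 4: lead(−9x² + 3x + 54) ÷ lead(D) = −9x² ÷ 3x = −3x. Subtract (−3x)·D = −9x² − 21x. Remainder: 24x + 54.
Step 5: lead(24x + 54) ÷ lead(D) = 24x ÷ 3x = 8. Subtract (8)·D = 24x + 56. Remainder: −2.

R(x) = −2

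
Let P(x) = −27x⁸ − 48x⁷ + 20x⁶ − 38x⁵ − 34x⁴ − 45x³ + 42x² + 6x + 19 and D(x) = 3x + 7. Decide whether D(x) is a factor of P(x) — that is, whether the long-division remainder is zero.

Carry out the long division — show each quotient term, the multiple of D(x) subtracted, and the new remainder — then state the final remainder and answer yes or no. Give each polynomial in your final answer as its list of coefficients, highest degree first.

R = [5], so D(x) is not a factor of P(x). no

Step 1: lead(−27x⁸ − 48x⁷ + 20x⁶ − 38x⁵ − 34x⁴ − 45x³ + 42x² + 6x + 19) ÷ lead(D) = −27x⁸ ÷ 3x = −9x⁷. Subtract (−9x⁷)·D = −27x⁸ − 63x⁷. Remainder: 15x⁷ + 20x⁶ − 38x⁵ − 34x⁴ − 45x³ + 42x² + 6x + 19.
Step 2: lead(15x⁷ + 20x⁶ − 38x⁵ − 34x⁴ − 45x³ + 42x² + 6x + 19) ÷ lead(D) = 15x⁷ ÷ 3x = 5x⁶. Subtract (5x⁶)·D = 15x⁷ + 35x⁶. Remainder: −15x⁶ − 38x⁵ − 34x⁴ − 45x³ + 42x² + 6x + 19.
Step 3: lead(−15x⁶ − 38x⁵ − 34x⁴ − 45x³ + 42x² + 6x + 19) ÷ lead(D) = −15x⁶ ÷ 3x = −5x⁵. Subtract (−5x⁵)·D = −15x⁶ − 35x⁵. Remainder: −3x⁵ − 34x⁴ − 45x³ + 42x² + 6x + 19.
Step 4: lead(−3x⁵ − 34x⁴ − 45x³ + 42x² + 6x + 19) ÷ lead(D) = −3x⁵ ÷ 3x = −x⁴. Subtract (−x⁴)·D = −3x⁵ − 7x⁴. Remainder: −27x⁴ − 45x³ + 42x² + 6x + 19.
Step 5: lead(−27x⁴ − 45x³ + 42x² + 6x + 19) ÷ lead(D) = −27x⁴ ÷ 3x = −9x³. Subtract (−9x³)·D = −27x⁴ − 63x³. Remainder: 18x³ + 42x² + 6x + 19.
Step 6: lead(18x³ + 42x² + 6x + 19) ÷ lead(D) = 18x³ ÷ 3x = 6x². Subtract (6x²)·D = 18x³ + 42x². Remainder: 6x + 19.
Step 7: lead(6x + 19) ÷ lead(D) = 6x ÷ 3x = 2. Subtract (2)·D = 6x + 14. Remainder: 5.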